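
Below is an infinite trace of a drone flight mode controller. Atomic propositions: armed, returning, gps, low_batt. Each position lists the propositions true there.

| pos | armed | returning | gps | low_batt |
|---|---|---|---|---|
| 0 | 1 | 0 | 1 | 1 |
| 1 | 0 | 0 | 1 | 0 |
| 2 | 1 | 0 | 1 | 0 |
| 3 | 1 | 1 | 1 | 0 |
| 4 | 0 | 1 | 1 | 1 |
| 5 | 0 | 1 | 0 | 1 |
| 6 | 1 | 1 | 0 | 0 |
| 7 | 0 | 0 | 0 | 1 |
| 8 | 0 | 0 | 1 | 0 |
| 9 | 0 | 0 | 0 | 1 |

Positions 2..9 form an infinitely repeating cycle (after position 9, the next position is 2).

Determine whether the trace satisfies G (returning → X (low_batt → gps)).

returning → X (low_batt → gps) must hold at every position from 0 onward. It fails at position 4, so G (returning → X (low_batt → gps)) is false.
Positions where returning holds: 3, 4, 5, 6.
Check X (low_batt → gps) at each: 3→ok, 4→fails, 5→ok, 6→fails.

No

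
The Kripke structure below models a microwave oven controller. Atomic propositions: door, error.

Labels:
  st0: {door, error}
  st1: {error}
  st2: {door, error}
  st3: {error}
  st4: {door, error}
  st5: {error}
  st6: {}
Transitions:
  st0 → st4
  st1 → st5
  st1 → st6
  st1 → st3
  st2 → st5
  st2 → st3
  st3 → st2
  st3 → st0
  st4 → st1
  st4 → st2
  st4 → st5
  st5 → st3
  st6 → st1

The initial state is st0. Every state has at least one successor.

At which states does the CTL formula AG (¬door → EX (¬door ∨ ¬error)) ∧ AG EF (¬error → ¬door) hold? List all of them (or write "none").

States satisfying ¬door → EX (¬door ∨ ¬error): {st0, st1, st2, st4, st5, st6}.
States satisfying AG (¬door → EX (¬door ∨ ¬error)): ∅.
States satisfying EF (¬error → ¬door): {st0, st1, st2, st3, st4, st5, st6}.
States satisfying AG EF (¬error → ¬door): {st0, st1, st2, st3, st4, st5, st6}.
States satisfying AG (¬door → EX (¬door ∨ ¬error)) ∧ AG EF (¬error → ¬door): ∅.

none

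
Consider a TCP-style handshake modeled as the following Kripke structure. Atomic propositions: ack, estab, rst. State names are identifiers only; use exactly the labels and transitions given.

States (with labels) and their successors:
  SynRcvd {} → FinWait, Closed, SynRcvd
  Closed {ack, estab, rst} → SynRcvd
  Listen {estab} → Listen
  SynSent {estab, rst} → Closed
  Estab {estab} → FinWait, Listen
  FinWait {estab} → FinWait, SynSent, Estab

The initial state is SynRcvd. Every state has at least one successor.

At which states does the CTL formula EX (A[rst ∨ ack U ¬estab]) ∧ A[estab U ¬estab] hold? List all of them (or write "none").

{SynRcvd, Closed, SynSent}

States satisfying A[rst ∨ ack U ¬estab]: {SynRcvd, Closed, SynSent}.
States satisfying EX (A[rst ∨ ack U ¬estab]): {SynRcvd, Closed, SynSent, FinWait}.
States satisfying estab: {Closed, Listen, SynSent, Estab, FinWait}.
States satisfying ¬estab: {SynRcvd}.
States satisfying A[estab U ¬estab]: {SynRcvd, Closed, SynSent}.
States satisfying EX (A[rst ∨ ack U ¬estab]) ∧ A[estab U ¬estab]: {SynRcvd, Closed, SynSent}.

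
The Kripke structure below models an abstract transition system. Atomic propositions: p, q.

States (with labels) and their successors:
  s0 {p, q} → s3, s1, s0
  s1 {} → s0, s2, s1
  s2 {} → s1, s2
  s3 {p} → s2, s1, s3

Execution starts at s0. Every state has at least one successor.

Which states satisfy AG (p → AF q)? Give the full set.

States satisfying p → AF q: {s0, s1, s2}.
States satisfying AG (p → AF q): ∅.

none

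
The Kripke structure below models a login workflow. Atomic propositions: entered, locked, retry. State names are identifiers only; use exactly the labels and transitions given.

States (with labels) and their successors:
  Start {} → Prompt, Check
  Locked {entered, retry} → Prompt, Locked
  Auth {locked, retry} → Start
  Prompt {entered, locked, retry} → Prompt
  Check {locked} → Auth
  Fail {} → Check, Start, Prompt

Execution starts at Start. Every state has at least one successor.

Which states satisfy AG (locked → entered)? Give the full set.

States satisfying locked → entered: {Start, Locked, Prompt, Fail}.
States satisfying AG (locked → entered): {Locked, Prompt}.

{Locked, Prompt}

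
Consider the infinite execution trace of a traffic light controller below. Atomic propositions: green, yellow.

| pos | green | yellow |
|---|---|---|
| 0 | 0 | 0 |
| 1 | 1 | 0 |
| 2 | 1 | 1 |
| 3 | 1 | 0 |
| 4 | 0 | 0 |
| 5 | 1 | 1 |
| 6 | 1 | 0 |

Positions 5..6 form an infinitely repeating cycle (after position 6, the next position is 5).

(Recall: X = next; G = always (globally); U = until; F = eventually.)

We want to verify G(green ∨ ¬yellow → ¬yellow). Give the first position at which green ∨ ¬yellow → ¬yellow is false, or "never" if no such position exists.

2

Check green ∨ ¬yellow → ¬yellow at each position in order: 0 ✓, 1 ✓.
At position 2 the labels are {green, yellow}, so green ∨ ¬yellow → ¬yellow is false there. This is the first violation.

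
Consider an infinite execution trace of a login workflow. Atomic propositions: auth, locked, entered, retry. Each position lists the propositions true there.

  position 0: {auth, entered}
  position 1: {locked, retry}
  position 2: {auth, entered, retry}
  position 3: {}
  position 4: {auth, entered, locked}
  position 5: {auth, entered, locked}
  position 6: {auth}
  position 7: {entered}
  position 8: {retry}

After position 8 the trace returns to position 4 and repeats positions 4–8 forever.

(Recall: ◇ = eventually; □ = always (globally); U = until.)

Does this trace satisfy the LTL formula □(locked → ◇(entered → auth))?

locked → ◇(entered → auth) holds at every position 0..8, and those are all positions ever visited, so □(locked → ◇(entered → auth)) holds.
Positions where locked holds: 1, 4, 5.
Check ◇(entered → auth) at each: 1→ok, 4→ok, 5→ok.

Satisfied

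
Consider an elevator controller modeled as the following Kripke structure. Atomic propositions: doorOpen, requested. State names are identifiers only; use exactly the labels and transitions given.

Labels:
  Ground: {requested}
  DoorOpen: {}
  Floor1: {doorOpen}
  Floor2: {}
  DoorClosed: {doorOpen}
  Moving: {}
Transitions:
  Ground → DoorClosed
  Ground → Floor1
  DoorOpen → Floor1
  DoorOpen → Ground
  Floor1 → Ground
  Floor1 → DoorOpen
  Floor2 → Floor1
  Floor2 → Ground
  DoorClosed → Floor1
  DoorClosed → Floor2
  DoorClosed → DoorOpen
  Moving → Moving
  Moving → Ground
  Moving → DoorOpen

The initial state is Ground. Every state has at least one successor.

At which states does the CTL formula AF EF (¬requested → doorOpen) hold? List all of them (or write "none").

{Ground, DoorOpen, Floor1, Floor2, DoorClosed, Moving}

States satisfying EF (¬requested → doorOpen): {Ground, DoorOpen, Floor1, Floor2, DoorClosed, Moving}.
States satisfying AF EF (¬requested → doorOpen): {Ground, DoorOpen, Floor1, Floor2, DoorClosed, Moving}.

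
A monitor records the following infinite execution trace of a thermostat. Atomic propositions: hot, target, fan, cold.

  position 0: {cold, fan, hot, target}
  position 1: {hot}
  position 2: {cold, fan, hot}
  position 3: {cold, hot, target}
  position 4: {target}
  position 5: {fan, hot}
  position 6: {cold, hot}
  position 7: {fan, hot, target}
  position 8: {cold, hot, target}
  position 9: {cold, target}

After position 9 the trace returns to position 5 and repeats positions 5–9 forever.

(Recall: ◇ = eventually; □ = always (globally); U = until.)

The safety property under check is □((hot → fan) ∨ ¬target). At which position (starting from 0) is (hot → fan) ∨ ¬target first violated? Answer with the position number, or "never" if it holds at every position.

Check (hot → fan) ∨ ¬target at each position in order: 0 ✓, 1 ✓, 2 ✓.
At position 3 the labels are {cold, hot, target}, so (hot → fan) ∨ ¬target is false there. This is the first violation.

3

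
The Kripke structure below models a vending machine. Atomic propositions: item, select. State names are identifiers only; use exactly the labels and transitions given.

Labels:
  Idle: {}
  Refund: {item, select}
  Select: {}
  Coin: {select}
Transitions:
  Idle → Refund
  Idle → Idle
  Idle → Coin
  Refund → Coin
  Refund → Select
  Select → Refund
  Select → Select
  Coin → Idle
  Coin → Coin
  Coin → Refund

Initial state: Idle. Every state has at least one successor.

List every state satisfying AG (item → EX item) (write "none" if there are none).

States satisfying item → EX item: {Idle, Select, Coin}.
States satisfying AG (item → EX item): ∅.

none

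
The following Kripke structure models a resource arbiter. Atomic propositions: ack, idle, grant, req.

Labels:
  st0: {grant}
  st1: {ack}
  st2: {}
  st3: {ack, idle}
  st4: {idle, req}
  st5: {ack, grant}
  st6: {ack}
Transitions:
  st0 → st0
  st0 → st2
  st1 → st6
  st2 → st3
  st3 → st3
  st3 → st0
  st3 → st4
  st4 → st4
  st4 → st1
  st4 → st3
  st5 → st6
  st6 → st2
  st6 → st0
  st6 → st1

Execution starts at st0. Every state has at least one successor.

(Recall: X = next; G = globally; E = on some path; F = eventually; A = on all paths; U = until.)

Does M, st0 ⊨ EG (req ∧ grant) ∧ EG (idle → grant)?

Violated

States satisfying req ∧ grant: ∅.
States satisfying EG (req ∧ grant): ∅.
States satisfying idle → grant: {st0, st1, st2, st5, st6}.
States satisfying EG (idle → grant): {st0, st1, st5, st6}.
States satisfying EG (req ∧ grant) ∧ EG (idle → grant): ∅.
st0 ∉ Sat(EG (req ∧ grant) ∧ EG (idle → grant)).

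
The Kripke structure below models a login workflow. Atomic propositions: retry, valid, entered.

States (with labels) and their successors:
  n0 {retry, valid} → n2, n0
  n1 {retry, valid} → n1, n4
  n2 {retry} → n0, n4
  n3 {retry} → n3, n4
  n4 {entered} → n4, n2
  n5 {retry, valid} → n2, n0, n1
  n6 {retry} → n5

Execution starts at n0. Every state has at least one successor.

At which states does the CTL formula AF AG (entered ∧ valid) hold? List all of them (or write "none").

none

States satisfying AG (entered ∧ valid): ∅.
States satisfying AF AG (entered ∧ valid): ∅.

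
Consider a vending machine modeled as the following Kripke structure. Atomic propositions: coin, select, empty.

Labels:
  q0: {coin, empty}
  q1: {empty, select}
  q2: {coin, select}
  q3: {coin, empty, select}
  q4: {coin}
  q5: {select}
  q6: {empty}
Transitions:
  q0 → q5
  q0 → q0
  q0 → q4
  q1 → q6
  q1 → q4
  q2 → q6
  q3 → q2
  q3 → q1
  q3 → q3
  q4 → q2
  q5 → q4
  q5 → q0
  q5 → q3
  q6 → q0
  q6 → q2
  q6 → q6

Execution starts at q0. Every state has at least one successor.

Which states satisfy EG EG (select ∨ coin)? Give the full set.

States satisfying EG (select ∨ coin): {q0, q3, q5}.
States satisfying EG EG (select ∨ coin): {q0, q3, q5}.

{q0, q3, q5}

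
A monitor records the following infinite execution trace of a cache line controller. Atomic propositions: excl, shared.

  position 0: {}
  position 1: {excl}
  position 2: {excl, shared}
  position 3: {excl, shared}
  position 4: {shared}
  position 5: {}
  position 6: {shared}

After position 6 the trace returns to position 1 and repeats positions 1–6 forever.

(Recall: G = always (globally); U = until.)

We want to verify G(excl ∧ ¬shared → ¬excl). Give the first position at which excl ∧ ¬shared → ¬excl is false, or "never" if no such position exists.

1

Check excl ∧ ¬shared → ¬excl at each position in order: 0 ✓.
At position 1 the labels are {excl}, so excl ∧ ¬shared → ¬excl is false there. This is the first violation.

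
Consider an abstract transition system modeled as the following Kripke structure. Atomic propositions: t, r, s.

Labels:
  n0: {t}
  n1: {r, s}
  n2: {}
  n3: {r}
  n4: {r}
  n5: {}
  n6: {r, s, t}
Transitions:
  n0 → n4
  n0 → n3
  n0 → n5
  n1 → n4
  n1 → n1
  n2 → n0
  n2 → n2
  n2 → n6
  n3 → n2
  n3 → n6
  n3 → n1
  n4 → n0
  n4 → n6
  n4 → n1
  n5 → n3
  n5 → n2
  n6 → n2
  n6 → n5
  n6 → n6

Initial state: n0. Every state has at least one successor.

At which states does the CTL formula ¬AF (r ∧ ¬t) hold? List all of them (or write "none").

States satisfying r ∧ ¬t: {n1, n3, n4}.
States satisfying AF (r ∧ ¬t): {n1, n3, n4}.
States satisfying ¬AF (r ∧ ¬t): {n0, n2, n5, n6}.

{n0, n2, n5, n6}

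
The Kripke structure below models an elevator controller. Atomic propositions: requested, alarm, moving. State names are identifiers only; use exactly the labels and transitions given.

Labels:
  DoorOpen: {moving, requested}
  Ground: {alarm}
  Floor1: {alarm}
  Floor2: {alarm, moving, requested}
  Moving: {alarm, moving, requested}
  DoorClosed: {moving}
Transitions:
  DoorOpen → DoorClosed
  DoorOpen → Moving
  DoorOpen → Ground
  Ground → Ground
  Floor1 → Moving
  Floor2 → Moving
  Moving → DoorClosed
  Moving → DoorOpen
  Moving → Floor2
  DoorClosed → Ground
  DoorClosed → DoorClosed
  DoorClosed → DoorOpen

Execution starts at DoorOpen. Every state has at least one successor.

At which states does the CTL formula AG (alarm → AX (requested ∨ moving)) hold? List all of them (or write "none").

States satisfying alarm → AX (requested ∨ moving): {DoorOpen, Floor1, Floor2, Moving, DoorClosed}.
States satisfying AG (alarm → AX (requested ∨ moving)): ∅.

none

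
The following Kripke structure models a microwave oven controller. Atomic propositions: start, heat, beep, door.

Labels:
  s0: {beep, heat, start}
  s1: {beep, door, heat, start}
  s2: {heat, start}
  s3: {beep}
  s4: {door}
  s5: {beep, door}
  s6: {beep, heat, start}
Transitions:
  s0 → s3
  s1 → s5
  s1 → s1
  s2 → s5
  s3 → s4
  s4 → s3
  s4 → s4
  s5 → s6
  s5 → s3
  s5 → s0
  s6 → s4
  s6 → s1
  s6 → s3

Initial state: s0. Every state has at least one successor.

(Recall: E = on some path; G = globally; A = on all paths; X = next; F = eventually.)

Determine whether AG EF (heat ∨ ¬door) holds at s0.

States satisfying EF (heat ∨ ¬door): {s0, s1, s2, s3, s4, s5, s6}.
States satisfying AG EF (heat ∨ ¬door): {s0, s1, s2, s3, s4, s5, s6}.
Every state reachable from s0 satisfies EF (heat ∨ ¬door).
s0 ∈ Sat(AG EF (heat ∨ ¬door)).

Yes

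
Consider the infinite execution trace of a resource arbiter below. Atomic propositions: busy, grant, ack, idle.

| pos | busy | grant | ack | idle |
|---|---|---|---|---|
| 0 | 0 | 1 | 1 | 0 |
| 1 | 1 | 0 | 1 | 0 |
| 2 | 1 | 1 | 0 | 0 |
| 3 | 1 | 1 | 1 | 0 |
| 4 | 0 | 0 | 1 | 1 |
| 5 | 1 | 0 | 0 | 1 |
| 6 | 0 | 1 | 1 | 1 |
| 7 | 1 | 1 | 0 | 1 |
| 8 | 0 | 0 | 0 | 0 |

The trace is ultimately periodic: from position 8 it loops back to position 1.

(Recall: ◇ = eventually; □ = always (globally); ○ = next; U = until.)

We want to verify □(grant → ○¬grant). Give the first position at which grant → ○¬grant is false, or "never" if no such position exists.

2

Check grant → ○¬grant at each position in order: 0 ✓, 1 ✓.
At position 2 the labels are {busy, grant} and the next position 3 has {ack, busy, grant}, so grant → ○¬grant is false there. This is the first violation.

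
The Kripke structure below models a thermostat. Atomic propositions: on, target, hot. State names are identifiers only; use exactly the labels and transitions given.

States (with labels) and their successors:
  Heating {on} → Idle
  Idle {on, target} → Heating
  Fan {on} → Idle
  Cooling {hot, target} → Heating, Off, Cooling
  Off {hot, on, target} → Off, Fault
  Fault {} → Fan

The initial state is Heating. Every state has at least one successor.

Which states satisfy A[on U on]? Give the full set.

States satisfying on: {Heating, Idle, Fan, Off}.
States satisfying A[on U on]: {Heating, Idle, Fan, Off}.

{Heating, Idle, Fan, Off}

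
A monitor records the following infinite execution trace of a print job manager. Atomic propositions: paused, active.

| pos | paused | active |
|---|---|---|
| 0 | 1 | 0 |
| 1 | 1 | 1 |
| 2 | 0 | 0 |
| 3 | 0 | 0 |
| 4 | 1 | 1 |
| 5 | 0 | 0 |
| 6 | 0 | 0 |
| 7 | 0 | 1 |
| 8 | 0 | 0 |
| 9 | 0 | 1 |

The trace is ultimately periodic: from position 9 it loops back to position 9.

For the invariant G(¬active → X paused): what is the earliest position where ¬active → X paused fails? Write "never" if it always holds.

2

Check ¬active → X paused at each position in order: 0 ✓, 1 ✓.
At position 2 the labels are {} and the next position 3 has {}, so ¬active → X paused is false there. This is the first violation.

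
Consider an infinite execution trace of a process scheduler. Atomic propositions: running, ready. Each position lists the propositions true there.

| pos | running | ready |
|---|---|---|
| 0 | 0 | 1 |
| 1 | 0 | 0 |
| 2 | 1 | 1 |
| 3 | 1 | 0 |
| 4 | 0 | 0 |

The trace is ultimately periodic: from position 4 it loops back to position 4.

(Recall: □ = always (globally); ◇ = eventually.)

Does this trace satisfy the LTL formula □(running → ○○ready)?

Violated

running → ○○ready must hold at every position from 0 onward. It fails at position 2, so □(running → ○○ready) is false.
Positions where running holds: 2, 3.
Check ○○ready at each: 2→fails, 3→fails.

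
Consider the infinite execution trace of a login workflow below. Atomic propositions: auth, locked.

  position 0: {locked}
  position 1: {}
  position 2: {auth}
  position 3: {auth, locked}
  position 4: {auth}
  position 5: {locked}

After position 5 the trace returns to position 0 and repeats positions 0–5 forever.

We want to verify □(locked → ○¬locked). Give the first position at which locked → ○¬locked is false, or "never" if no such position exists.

Check locked → ○¬locked at each position in order: 0 ✓, 1 ✓, 2 ✓, 3 ✓, 4 ✓.
At position 5 the labels are {locked} and the next position 0 has {locked}, so locked → ○¬locked is false there. This is the first violation.

5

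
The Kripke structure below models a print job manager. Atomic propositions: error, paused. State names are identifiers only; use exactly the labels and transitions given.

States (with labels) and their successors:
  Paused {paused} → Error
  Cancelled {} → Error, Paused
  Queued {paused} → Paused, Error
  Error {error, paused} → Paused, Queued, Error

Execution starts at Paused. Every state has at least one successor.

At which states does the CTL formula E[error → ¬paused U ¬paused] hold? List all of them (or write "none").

States satisfying error → ¬paused: {Paused, Cancelled, Queued}.
States satisfying ¬paused: {Cancelled}.
States satisfying E[error → ¬paused U ¬paused]: {Cancelled}.

{Cancelled}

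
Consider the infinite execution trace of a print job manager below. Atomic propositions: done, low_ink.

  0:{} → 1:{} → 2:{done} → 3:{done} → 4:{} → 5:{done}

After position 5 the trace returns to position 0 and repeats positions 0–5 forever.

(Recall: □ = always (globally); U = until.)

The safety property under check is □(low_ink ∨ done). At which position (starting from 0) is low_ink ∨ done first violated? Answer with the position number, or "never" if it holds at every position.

At position 0 the labels are {}, so low_ink ∨ done is false there. This is the first violation.

0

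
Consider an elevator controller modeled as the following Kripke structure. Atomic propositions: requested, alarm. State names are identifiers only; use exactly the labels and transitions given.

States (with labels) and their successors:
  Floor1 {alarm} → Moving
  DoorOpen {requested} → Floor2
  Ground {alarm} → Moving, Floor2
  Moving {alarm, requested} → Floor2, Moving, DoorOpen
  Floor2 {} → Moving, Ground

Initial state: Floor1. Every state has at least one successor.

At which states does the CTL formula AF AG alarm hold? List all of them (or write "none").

States satisfying AG alarm: ∅.
States satisfying AF AG alarm: ∅.

none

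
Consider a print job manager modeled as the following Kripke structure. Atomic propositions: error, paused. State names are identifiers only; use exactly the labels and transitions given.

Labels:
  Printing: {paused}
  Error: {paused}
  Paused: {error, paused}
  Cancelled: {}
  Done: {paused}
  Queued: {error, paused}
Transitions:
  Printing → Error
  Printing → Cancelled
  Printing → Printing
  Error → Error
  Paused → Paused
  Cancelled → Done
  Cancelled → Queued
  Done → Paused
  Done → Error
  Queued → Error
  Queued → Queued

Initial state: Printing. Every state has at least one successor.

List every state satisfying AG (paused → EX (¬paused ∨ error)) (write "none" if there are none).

{Paused}

States satisfying paused → EX (¬paused ∨ error): {Printing, Paused, Cancelled, Done, Queued}.
States satisfying AG (paused → EX (¬paused ∨ error)): {Paused}.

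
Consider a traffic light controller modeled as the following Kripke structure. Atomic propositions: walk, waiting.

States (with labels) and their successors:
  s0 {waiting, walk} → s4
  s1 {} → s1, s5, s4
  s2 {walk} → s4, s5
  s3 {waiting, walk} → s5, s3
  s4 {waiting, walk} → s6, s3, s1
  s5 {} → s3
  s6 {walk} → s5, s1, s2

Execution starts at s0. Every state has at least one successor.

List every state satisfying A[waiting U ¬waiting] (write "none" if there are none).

States satisfying waiting: {s0, s3, s4}.
States satisfying ¬waiting: {s1, s2, s5, s6}.
States satisfying A[waiting U ¬waiting]: {s1, s2, s5, s6}.

{s1, s2, s5, s6}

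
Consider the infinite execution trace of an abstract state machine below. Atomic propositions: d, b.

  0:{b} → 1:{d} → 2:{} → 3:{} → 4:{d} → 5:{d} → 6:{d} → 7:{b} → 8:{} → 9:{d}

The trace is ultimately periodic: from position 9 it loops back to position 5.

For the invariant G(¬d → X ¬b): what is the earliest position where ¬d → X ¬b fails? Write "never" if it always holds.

never

¬d → X ¬b holds at every position 0..9, and those are all the positions the trace ever visits, so the invariant G(¬d → X ¬b) is never violated.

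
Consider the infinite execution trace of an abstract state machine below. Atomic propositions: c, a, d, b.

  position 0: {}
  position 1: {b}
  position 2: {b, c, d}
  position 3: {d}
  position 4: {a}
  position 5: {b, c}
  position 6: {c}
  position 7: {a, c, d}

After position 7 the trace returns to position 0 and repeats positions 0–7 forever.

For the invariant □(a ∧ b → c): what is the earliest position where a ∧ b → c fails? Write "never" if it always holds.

a ∧ b → c holds at every position 0..7, and those are all the positions the trace ever visits, so the invariant □(a ∧ b → c) is never violated.

never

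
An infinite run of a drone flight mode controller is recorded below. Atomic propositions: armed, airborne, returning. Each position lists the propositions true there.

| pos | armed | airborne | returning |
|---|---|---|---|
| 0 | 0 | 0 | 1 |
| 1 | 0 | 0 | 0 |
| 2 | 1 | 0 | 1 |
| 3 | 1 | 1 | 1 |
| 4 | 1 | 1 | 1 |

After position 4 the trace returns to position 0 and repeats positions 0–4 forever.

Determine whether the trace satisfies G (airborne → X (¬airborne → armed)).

Does not hold

airborne → X (¬airborne → armed) must hold at every position from 0 onward. It fails at position 4, so G (airborne → X (¬airborne → armed)) is false.
Positions where airborne holds: 3, 4.
Check X (¬airborne → armed) at each: 3→ok, 4→fails.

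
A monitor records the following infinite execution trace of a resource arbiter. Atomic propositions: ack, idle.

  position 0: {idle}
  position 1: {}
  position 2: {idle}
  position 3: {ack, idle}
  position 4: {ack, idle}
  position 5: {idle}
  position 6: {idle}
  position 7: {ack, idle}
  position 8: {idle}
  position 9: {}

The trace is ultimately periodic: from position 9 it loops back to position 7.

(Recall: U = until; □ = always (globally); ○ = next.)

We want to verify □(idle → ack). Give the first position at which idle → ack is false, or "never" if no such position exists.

At position 0 the labels are {idle}, so idle → ack is false there. This is the first violation.

0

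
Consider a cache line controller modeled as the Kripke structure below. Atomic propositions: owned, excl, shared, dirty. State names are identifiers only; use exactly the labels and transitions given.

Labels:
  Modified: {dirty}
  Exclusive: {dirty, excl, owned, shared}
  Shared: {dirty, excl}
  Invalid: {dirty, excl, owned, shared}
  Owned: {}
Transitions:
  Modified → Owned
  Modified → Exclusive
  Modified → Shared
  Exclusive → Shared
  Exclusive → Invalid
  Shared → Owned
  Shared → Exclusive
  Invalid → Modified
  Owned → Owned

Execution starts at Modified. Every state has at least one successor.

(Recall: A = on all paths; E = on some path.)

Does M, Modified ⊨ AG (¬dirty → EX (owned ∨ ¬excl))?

States satisfying ¬dirty → EX (owned ∨ ¬excl): {Modified, Exclusive, Shared, Invalid, Owned}.
States satisfying AG (¬dirty → EX (owned ∨ ¬excl)): {Modified, Exclusive, Shared, Invalid, Owned}.
Every state reachable from Modified satisfies ¬dirty → EX (owned ∨ ¬excl).
Modified ∈ Sat(AG (¬dirty → EX (owned ∨ ¬excl))).

Satisfied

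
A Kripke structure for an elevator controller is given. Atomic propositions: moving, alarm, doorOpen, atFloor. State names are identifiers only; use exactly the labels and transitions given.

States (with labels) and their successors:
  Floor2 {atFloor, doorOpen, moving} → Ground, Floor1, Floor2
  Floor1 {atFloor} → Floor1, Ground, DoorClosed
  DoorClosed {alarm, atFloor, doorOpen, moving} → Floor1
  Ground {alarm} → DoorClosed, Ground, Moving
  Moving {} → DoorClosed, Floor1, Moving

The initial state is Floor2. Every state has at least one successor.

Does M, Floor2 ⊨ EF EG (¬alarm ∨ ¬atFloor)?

States satisfying EG (¬alarm ∨ ¬atFloor): {Floor2, Floor1, Ground, Moving}.
States satisfying EF EG (¬alarm ∨ ¬atFloor): {Floor2, Floor1, DoorClosed, Ground, Moving}.
Some path from Floor2 reaches a state where EG (¬alarm ∨ ¬atFloor) holds.
Floor2 ∈ Sat(EF EG (¬alarm ∨ ¬atFloor)).

Satisfied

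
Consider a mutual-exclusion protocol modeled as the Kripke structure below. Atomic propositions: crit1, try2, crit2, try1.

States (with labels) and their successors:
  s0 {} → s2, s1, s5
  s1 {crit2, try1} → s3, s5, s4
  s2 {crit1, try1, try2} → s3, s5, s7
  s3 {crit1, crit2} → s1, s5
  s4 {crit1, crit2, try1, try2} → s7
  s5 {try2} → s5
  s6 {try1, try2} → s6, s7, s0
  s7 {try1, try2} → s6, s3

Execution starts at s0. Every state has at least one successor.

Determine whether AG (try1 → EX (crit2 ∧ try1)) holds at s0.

States satisfying try1 → EX (crit2 ∧ try1): {s0, s1, s3, s5}.
States satisfying AG (try1 → EX (crit2 ∧ try1)): {s5}.
s2 is reachable from s0 and violates try1 → EX (crit2 ∧ try1), so AG fails at s0.
s0 ∉ Sat(AG (try1 → EX (crit2 ∧ try1))).

No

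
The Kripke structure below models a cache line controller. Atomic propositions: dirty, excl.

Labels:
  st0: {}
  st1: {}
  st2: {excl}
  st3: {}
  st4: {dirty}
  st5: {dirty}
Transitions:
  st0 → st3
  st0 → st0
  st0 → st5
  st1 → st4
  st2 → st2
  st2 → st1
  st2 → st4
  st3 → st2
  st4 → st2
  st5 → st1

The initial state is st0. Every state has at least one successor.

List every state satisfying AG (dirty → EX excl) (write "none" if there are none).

{st1, st2, st3, st4}

States satisfying dirty → EX excl: {st0, st1, st2, st3, st4}.
States satisfying AG (dirty → EX excl): {st1, st2, st3, st4}.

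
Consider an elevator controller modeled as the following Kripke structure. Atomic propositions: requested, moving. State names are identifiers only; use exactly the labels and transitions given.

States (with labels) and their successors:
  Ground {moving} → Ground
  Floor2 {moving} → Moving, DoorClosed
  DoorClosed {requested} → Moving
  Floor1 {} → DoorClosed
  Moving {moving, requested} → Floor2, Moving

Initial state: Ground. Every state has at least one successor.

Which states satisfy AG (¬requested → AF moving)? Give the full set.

{Ground, Floor2, DoorClosed, Floor1, Moving}

States satisfying ¬requested → AF moving: {Ground, Floor2, DoorClosed, Floor1, Moving}.
States satisfying AG (¬requested → AF moving): {Ground, Floor2, DoorClosed, Floor1, Moving}.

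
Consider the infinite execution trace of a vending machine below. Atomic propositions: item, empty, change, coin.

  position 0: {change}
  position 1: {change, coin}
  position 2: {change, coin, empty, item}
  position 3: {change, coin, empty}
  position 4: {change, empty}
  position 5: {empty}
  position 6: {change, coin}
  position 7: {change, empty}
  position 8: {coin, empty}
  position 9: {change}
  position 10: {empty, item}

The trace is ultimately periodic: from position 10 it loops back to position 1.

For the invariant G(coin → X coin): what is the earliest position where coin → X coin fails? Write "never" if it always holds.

Check coin → X coin at each position in order: 0 ✓, 1 ✓, 2 ✓.
At position 3 the labels are {change, coin, empty} and the next position 4 has {change, empty}, so coin → X coin is false there. This is the first violation.

3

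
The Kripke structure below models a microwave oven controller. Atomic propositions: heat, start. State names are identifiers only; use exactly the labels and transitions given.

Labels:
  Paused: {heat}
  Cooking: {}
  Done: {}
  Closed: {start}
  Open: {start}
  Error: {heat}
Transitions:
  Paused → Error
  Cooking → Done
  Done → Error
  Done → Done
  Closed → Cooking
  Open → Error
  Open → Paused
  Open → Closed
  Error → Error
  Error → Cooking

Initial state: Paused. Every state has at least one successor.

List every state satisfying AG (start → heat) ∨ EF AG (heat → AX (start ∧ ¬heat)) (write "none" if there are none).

{Paused, Cooking, Done, Error}

States satisfying start → heat: {Paused, Cooking, Done, Error}.
States satisfying AG (start → heat): {Paused, Cooking, Done, Error}.
States satisfying AG (heat → AX (start ∧ ¬heat)): ∅.
States satisfying EF AG (heat → AX (start ∧ ¬heat)): ∅.
States satisfying AG (start → heat) ∨ EF AG (heat → AX (start ∧ ¬heat)): {Paused, Cooking, Done, Error}.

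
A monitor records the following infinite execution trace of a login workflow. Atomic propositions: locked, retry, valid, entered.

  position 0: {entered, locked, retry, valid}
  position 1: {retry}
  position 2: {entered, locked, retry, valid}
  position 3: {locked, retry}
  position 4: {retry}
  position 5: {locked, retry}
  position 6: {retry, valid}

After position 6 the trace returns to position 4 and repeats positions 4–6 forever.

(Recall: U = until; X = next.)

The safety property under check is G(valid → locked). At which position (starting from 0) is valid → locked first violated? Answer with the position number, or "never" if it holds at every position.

6

Check valid → locked at each position in order: 0 ✓, 1 ✓, 2 ✓, 3 ✓, 4 ✓, 5 ✓.
At position 6 the labels are {retry, valid}, so valid → locked is false there. This is the first violation.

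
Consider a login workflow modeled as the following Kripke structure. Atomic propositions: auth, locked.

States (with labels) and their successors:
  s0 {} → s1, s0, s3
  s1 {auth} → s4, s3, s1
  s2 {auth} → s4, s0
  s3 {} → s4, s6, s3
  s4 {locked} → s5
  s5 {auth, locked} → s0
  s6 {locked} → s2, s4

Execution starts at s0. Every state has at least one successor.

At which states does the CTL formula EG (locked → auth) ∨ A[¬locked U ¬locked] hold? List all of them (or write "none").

States satisfying locked → auth: {s0, s1, s2, s3, s5}.
States satisfying EG (locked → auth): {s0, s1, s2, s3, s5}.
States satisfying ¬locked: {s0, s1, s2, s3}.
States satisfying A[¬locked U ¬locked]: {s0, s1, s2, s3}.
States satisfying EG (locked → auth) ∨ A[¬locked U ¬locked]: {s0, s1, s2, s3, s5}.

{s0, s1, s2, s3, s5}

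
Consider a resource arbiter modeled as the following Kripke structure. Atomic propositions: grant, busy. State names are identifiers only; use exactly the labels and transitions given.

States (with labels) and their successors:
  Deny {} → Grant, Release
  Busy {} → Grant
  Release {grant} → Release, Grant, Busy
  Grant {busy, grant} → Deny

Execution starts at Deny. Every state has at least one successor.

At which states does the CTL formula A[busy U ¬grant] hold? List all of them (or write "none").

States satisfying busy: {Grant}.
States satisfying ¬grant: {Deny, Busy}.
States satisfying A[busy U ¬grant]: {Deny, Busy, Grant}.

{Deny, Busy, Grant}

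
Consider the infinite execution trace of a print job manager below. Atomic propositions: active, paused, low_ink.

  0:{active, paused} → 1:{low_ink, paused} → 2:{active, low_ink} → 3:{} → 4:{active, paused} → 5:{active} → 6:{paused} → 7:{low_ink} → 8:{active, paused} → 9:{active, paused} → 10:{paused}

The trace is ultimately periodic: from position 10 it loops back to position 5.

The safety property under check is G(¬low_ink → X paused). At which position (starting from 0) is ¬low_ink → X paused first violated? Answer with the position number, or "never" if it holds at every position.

Check ¬low_ink → X paused at each position in order: 0 ✓, 1 ✓, 2 ✓, 3 ✓.
At position 4 the labels are {active, paused} and the next position 5 has {active}, so ¬low_ink → X paused is false there. This is the first violation.

4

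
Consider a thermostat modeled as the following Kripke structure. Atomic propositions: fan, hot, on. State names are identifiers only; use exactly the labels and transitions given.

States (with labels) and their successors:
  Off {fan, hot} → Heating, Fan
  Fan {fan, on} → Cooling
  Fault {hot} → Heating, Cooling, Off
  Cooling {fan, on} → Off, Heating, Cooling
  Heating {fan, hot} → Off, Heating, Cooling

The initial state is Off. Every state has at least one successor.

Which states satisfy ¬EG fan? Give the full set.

{Fault}

States satisfying fan: {Off, Fan, Cooling, Heating}.
States satisfying EG fan: {Off, Fan, Cooling, Heating}.
States satisfying ¬EG fan: {Fault}.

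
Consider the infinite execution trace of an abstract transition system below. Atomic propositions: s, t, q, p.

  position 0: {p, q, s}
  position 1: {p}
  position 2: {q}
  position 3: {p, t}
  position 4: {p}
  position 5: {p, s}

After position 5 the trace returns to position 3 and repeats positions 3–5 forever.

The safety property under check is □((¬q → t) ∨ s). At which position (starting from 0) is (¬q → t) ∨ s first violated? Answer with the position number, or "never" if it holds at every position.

1

Check (¬q → t) ∨ s at each position in order: 0 ✓.
At position 1 the labels are {p}, so (¬q → t) ∨ s is false there. This is the first violation.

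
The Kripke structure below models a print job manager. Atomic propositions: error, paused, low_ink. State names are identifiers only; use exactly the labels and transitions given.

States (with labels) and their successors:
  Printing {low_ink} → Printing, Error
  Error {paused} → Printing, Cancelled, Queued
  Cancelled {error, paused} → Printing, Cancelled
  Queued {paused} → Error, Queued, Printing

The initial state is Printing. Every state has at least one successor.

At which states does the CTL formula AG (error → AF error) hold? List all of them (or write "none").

{Printing, Error, Cancelled, Queued}

States satisfying error → AF error: {Printing, Error, Cancelled, Queued}.
States satisfying AG (error → AF error): {Printing, Error, Cancelled, Queued}.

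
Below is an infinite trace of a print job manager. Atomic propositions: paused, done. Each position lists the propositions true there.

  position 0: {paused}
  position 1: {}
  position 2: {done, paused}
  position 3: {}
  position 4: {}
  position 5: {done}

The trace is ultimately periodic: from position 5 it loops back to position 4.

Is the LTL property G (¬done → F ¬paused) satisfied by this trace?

Holds

¬done → F ¬paused holds at every position 0..5, and those are all positions ever visited, so G (¬done → F ¬paused) holds.
Positions where ¬done holds: 0, 1, 3, 4.
Check F ¬paused at each: 0→ok, 1→ok, 3→ok, 4→ok.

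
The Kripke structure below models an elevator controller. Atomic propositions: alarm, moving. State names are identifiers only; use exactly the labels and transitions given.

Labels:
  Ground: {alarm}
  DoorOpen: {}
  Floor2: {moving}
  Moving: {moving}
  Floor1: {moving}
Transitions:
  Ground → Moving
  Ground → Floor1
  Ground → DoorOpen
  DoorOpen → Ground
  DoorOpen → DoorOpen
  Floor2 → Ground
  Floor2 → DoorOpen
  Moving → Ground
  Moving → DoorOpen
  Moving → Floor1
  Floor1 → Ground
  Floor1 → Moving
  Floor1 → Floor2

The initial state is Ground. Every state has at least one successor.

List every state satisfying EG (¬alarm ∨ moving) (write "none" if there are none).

States satisfying ¬alarm ∨ moving: {DoorOpen, Floor2, Moving, Floor1}.
States satisfying EG (¬alarm ∨ moving): {DoorOpen, Floor2, Moving, Floor1}.

{DoorOpen, Floor2, Moving, Floor1}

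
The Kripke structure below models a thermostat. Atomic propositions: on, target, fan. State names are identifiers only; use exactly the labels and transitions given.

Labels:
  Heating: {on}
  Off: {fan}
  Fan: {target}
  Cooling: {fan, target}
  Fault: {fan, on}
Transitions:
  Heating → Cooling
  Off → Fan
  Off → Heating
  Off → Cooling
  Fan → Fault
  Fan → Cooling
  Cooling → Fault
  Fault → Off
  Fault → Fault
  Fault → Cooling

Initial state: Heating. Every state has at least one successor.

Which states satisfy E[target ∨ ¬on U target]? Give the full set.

{Off, Fan, Cooling}

States satisfying target ∨ ¬on: {Off, Fan, Cooling}.
States satisfying target: {Fan, Cooling}.
States satisfying E[target ∨ ¬on U target]: {Off, Fan, Cooling}.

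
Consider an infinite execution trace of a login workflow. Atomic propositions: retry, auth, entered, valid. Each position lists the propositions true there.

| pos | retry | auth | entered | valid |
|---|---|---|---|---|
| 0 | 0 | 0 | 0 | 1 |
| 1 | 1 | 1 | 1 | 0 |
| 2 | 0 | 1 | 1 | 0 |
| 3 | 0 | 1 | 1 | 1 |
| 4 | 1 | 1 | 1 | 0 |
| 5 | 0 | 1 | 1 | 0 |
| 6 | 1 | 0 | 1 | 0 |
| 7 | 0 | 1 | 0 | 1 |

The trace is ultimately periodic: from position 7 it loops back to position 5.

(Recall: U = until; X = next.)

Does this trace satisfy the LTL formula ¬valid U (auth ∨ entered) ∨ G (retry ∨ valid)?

Walking from position 0: at position 0, auth ∨ entered has not yet held and ¬valid fails, so ¬valid U (auth ∨ entered) is false.
retry ∨ valid must hold at every position from 0 onward. It fails at position 2, so G (retry ∨ valid) is false.
At position 0: ¬valid U (auth ∨ entered) is false; G (retry ∨ valid) is false; so ¬valid U (auth ∨ entered) ∨ G (retry ∨ valid) is false.

Does not hold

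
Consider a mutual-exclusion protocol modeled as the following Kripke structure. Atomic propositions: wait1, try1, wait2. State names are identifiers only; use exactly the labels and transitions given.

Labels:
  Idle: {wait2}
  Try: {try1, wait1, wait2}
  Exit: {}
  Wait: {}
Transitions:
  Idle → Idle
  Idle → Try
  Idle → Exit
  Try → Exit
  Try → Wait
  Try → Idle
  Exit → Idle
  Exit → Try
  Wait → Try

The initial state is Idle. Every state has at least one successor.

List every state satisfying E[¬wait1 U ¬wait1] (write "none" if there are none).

{Idle, Exit, Wait}

States satisfying ¬wait1: {Idle, Exit, Wait}.
States satisfying E[¬wait1 U ¬wait1]: {Idle, Exit, Wait}.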